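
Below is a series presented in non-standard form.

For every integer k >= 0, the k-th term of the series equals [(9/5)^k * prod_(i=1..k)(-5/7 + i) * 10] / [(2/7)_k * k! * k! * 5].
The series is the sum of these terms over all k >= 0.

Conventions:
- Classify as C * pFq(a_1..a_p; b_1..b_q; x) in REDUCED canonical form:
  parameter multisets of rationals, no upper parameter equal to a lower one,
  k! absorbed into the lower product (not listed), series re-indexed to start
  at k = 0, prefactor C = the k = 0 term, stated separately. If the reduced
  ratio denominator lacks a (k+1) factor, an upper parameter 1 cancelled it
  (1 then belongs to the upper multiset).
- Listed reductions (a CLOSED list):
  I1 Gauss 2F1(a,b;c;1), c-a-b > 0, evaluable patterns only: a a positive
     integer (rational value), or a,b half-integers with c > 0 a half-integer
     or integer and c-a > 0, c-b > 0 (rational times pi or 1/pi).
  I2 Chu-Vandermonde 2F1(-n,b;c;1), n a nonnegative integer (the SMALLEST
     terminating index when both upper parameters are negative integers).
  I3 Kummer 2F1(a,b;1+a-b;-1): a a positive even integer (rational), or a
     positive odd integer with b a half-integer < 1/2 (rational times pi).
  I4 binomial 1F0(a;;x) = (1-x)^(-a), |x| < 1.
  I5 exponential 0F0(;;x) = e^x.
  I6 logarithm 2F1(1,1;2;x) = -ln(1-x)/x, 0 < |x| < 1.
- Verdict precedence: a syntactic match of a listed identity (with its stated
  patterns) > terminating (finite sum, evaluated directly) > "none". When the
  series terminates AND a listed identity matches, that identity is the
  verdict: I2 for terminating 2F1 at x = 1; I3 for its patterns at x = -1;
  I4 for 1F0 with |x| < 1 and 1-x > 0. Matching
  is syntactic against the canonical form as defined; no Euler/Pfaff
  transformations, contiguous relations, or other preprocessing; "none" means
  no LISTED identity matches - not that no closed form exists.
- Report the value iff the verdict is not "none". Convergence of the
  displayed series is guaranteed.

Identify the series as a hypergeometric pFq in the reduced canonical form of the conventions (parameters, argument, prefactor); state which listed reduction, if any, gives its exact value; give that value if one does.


Canonical form: C = 2 times 0F1 with upper {-}, lower {1}, x = 9/5. Verdict: none. Every listed pattern misses the 0F1 form at 9/5, upper {-}.

Key observation: t_0 being 2, the constant factors (prefactor 2) combine into one prefactor.
Ratio: r(k) = (9/5) * 1 / [(k+1) (k+1)] - rational in k, leading ratio (9/5); with t_0 = 2, classification follows.


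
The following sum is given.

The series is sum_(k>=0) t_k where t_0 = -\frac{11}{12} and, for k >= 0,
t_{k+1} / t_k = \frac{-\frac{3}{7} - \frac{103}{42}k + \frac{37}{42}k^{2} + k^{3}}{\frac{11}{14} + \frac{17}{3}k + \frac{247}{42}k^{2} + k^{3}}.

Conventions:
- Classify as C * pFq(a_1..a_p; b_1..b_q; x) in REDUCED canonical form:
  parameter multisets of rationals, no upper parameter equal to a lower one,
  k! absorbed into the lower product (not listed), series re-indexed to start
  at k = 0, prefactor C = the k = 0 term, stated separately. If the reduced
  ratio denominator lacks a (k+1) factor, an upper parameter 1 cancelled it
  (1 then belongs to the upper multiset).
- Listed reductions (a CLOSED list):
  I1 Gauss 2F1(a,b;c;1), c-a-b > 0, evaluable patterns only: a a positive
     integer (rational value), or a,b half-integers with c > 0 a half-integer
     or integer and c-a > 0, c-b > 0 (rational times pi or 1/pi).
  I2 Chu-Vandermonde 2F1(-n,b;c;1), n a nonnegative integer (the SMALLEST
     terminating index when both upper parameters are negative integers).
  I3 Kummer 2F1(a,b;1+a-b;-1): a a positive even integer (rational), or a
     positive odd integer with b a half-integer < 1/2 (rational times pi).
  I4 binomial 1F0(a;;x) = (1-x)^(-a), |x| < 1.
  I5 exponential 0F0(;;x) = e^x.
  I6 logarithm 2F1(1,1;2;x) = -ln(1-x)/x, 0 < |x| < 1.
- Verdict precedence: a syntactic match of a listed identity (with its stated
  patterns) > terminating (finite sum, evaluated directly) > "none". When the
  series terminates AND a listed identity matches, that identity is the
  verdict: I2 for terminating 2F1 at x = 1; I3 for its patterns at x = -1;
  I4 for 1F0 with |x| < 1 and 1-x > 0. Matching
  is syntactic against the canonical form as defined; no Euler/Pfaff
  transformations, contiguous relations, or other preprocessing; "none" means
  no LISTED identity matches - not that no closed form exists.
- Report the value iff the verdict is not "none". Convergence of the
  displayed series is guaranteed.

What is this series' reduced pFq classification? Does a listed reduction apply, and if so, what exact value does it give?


Prefactor -\frac{11}{12}, argument 1: 2F1 with upper {-\frac{9}{7}, 2} over lower {\frac{33}{7}}. Verdict at x = 1: Gauss (I1, integer-parameter pattern) matches (x = 1: the Gamma ratio telescopes since c-a-b = 4 > 0 and a = 2 in Z>0). Hence: -\frac{2717}{5880}.

The tell: from the first term -\frac{11}{12}: the expanded ratio factors over Q; C = -11/12, roots give parameters.
Term ratio: r(k) = 1 * (k-\frac{9}{7}) (k+2) / [(k+\frac{33}{7}) (k+1)] ; factor over Q: parameters, x = 1, and C = -\frac{11}{12}.


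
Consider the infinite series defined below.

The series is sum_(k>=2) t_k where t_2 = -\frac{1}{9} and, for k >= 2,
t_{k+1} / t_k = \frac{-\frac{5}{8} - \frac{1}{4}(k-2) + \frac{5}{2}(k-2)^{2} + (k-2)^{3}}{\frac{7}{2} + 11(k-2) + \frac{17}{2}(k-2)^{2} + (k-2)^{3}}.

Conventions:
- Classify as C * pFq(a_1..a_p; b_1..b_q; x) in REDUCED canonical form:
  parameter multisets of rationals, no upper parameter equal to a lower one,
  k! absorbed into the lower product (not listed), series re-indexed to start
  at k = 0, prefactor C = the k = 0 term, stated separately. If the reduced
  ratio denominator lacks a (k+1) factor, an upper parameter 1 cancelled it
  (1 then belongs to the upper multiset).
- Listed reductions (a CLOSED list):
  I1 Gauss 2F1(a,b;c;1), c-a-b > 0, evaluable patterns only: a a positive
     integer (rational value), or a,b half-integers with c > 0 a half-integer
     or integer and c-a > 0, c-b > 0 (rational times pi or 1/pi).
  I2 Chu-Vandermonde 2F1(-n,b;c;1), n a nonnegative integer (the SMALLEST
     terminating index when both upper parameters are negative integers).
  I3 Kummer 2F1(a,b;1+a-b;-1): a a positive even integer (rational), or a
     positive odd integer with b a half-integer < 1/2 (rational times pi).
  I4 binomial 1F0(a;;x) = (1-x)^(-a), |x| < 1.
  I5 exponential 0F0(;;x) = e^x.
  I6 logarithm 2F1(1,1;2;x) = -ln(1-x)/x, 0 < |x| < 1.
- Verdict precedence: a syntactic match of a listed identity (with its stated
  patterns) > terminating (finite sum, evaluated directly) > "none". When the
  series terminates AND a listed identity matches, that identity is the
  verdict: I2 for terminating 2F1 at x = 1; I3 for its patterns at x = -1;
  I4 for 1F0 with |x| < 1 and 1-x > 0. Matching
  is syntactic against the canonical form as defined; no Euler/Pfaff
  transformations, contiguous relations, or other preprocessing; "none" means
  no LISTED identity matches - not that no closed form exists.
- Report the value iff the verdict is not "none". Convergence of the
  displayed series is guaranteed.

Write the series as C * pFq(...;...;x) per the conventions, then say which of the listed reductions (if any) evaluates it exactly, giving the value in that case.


Canonical form: C = -\frac{1}{9} times 2F1 with upper {-\frac{1}{2}, \frac{5}{2}}, lower {7}, x = 1. Verdict at x = 1: Gauss (I1, half-integer pattern) matches (x = 1; upper {-\frac{1}{2}, \frac{5}{2}} half-integers, c = 7 in the evaluable pattern). Hence: \left(-\frac{262144}{945945}\right) / \pi.

Key observation: t_0 = -\frac{1}{9} here, and cancel k + 1/2 from the displayed ratio first; then C = -1/9, x = 1.
Consecutive-term ratio: r(k) = 1 * (k-\frac{1}{2}) (k+\frac{5}{2}) / [(k+7) (k+1)] - rational; roots negated = parameters, x = 1, C = -\frac{1}{9}.


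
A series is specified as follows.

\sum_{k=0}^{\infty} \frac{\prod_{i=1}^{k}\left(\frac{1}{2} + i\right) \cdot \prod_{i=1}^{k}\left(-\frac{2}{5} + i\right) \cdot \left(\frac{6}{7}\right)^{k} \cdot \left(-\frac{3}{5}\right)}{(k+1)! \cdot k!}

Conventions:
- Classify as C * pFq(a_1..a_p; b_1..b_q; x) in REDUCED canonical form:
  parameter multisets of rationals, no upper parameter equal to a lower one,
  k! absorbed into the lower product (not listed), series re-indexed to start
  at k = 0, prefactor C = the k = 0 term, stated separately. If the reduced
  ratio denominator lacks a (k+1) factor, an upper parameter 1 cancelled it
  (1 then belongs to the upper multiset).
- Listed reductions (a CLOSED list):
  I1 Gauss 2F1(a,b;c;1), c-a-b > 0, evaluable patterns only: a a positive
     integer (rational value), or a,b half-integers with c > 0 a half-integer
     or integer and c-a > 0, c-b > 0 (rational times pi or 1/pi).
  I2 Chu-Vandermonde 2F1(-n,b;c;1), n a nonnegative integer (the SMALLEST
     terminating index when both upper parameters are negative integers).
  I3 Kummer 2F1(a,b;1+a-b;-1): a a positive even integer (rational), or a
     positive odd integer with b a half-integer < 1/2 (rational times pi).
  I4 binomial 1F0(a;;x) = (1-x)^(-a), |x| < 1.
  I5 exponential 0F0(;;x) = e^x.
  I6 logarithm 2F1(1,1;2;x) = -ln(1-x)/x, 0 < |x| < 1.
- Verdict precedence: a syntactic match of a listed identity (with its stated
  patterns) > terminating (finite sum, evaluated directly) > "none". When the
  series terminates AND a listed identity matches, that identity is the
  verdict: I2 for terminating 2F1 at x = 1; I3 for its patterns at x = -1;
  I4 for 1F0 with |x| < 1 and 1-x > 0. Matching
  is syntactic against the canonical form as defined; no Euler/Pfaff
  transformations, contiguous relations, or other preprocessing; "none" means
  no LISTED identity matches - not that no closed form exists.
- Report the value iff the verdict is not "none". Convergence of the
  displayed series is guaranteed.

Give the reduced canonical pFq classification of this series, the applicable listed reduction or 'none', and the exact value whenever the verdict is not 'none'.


x = \frac{6}{7} here; the reduced form reads 2F1, upper {\frac{3}{5}, \frac{3}{2}}, lower {2}, C = -\frac{3}{5}. Verdict: none. Every listed pattern misses the 2F1 form at \frac{6}{7}, upper {\frac{3}{5}, \frac{3}{2}}.

The tell: from the first term -\frac{3}{5}: the running product (C = -3/5, x = 6/7) telescopes to a rising factorial.
Consecutive-term ratio: r(k) = \frac{6}{7} * (k+\frac{3}{5}) (k+\frac{3}{2}) / [(k+2) (k+1)] ; factor over Q: parameters, x = \frac{6}{7}, and C = -\frac{3}{5}.


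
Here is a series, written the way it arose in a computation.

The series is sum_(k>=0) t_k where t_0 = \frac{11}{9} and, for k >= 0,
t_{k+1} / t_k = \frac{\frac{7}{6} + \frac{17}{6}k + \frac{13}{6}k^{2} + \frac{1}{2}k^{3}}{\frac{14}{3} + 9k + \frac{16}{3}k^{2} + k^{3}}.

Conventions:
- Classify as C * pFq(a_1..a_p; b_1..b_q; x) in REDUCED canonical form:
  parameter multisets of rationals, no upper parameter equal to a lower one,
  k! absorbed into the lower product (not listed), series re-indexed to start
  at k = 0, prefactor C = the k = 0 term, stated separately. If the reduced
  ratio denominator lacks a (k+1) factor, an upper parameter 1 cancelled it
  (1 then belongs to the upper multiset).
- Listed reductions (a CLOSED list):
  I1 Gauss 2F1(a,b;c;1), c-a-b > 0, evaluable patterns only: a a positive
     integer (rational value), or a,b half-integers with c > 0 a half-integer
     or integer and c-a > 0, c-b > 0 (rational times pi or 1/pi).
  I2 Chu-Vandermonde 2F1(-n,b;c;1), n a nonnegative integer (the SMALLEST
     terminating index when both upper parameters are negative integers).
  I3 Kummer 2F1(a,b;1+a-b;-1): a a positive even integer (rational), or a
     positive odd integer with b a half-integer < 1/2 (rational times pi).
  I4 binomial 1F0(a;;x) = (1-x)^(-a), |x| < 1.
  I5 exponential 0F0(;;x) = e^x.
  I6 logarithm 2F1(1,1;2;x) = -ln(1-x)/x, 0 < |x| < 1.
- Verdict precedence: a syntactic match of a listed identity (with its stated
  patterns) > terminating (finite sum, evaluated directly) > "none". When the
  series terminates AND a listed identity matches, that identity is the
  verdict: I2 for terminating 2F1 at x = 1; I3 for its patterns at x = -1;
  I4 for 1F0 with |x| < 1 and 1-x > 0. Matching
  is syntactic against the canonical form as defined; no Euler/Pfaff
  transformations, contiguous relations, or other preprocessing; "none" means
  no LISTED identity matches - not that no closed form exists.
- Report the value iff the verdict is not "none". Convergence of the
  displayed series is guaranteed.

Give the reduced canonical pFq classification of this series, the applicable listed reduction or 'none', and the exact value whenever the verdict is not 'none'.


Classification (C = \frac{11}{9}): 2F1 with upper {1, 1}, lower {2}, argument x = \frac{1}{2}. Verdict at x = \frac{1}{2}: the logarithmic series (I6) matches (the logarithm: parameters (1,1;2), x = \frac{1}{2}). Its exact value is \left(-\frac{22}{9}\right) \cdot \ln\left(\frac{1}{2}\right).

Key step: with t_0 = \frac{11}{9}, the parameter 7/3 appears in both the upper and lower lists and cancels.
Term ratio: r(k) = \frac{1}{2} * (k+1) (k+1) / [(k+2) (k+1)] - rational in k, leading ratio \frac{1}{2}; with t_0 = \frac{11}{9}, classification follows.


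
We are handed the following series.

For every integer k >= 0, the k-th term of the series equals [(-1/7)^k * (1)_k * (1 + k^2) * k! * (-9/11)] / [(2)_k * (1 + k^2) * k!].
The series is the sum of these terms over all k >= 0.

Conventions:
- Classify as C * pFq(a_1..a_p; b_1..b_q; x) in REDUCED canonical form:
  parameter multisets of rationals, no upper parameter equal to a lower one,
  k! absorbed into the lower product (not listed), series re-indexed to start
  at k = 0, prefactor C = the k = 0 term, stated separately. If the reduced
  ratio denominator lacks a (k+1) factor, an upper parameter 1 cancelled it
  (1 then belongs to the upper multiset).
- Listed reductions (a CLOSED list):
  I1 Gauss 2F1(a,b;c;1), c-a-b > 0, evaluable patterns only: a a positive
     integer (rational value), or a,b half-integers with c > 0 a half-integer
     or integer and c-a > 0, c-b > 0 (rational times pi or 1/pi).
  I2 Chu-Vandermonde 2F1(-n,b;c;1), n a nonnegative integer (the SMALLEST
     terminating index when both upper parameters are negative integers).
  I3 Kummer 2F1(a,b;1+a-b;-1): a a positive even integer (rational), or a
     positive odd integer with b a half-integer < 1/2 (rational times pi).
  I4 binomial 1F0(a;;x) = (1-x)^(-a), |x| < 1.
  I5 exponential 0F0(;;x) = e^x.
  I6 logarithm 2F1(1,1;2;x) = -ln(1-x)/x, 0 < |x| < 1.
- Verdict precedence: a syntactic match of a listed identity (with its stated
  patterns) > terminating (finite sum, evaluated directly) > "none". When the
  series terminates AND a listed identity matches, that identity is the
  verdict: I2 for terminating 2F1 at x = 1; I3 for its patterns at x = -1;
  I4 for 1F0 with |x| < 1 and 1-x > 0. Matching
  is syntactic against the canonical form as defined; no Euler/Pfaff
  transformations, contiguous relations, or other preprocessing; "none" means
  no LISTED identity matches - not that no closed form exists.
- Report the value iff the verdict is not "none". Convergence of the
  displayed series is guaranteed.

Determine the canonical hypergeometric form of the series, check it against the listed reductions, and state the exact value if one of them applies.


Canonical form: C = -9/11 times 2F1 with upper {1, 1}, lower {2}, x = -1/7. Verdict: this is the I6 logarithm reduction (the logarithm: parameters (1,1;2), x = -1/7). Hence: (-63/11) * ln(8/7).

Key step: t_0 = -9/11 here, and the factorial ratio (prefactor -9/11) (k+a-1)!/(a-1)! is a rising factorial (a)_k.
Adjacent-term ratio: r(k) = (-1/7) * (k+1) (k+1) / [(k+2) (k+1)] - rational; roots negated = parameters, x = (-1/7), C = -9/11.


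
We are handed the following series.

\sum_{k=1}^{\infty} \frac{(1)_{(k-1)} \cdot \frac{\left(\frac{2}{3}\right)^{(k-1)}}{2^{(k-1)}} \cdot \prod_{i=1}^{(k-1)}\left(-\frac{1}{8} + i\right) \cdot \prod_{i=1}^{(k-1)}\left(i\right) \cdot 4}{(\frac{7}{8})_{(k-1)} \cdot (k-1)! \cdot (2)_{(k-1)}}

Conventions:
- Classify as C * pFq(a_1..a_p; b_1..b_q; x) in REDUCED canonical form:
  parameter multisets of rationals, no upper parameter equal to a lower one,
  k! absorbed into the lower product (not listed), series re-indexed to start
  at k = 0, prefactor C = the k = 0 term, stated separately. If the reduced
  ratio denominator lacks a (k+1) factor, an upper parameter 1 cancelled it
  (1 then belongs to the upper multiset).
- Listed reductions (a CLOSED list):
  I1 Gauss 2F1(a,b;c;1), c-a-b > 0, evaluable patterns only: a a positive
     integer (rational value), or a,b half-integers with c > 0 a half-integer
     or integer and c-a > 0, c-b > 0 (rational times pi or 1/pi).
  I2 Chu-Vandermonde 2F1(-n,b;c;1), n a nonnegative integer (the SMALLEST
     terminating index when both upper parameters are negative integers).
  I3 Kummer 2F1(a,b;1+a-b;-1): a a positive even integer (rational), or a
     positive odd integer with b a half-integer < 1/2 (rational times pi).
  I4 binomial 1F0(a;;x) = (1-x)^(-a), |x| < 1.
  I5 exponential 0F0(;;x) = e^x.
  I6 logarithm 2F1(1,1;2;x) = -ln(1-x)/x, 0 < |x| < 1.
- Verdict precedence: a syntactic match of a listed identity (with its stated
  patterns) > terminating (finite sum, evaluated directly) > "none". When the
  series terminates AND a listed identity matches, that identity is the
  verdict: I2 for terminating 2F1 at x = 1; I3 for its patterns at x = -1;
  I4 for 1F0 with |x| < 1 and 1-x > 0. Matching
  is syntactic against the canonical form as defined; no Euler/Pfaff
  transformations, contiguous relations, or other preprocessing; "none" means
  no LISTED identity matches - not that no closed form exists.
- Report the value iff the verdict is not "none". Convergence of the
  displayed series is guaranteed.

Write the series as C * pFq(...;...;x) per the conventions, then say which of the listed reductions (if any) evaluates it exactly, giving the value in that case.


This is 4 * 2F1(1, 1; 2; \frac{1}{3}) in reduced canonical form. Verdict: the I6 logarithm reduction matches (the logarithm: parameters (1,1;2), x = \frac{1}{3}). Hence: \left(-12\right) \cdot \ln\left(\frac{2}{3}\right).

Structural cue: with t_0 = 4, the two k-th powers (C = 4, x = 1/3) combine into one argument.
Consecutive-term ratio: r(k) = \frac{1}{3} * (k+1) (k+1) / [(k+2) (k+1)] - rational in k, leading ratio \frac{1}{3}; with t_0 = 4, classification follows.


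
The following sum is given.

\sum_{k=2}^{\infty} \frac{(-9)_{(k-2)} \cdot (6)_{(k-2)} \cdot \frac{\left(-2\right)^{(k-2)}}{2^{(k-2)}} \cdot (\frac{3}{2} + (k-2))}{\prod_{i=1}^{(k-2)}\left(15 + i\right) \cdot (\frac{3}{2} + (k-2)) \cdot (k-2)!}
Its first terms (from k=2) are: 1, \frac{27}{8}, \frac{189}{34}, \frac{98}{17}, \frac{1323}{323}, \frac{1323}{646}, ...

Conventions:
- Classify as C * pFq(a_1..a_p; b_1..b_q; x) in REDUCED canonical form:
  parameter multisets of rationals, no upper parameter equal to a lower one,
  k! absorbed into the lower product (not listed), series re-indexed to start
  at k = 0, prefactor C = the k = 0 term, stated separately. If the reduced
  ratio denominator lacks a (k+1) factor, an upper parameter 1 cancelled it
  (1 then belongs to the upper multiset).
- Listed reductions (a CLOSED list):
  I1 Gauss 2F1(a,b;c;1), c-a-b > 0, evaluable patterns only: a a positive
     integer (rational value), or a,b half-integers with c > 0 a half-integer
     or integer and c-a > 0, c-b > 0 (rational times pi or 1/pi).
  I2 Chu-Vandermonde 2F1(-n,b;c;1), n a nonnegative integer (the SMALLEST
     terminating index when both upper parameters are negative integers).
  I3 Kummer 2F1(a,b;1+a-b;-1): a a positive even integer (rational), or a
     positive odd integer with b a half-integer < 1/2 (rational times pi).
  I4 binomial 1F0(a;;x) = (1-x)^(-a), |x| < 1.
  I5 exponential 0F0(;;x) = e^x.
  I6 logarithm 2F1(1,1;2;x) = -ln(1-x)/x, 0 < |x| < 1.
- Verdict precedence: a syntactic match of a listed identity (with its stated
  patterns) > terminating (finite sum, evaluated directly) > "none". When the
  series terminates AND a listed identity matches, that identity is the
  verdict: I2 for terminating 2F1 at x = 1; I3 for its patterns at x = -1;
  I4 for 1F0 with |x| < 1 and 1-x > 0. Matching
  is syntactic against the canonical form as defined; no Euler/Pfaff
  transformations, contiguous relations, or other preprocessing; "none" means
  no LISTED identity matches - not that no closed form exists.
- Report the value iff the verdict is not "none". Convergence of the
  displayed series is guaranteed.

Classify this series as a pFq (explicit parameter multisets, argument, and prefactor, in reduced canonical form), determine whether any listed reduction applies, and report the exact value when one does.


Structural cue: with t_0 = 1, the lower running product (C = 1) is a rising factorial.
Term ratio: r(k) = -1 * (k-9) (k+6) / [(k+16) (k+1)] ; factor over Q: parameters, x = -1, and C = 1.

The series (x = -1) is 2F1: upper {-9, 6}, lower {16}, prefactor 1. Verdict: this is the Kummer evaluation I3 (x = -1; c = 16 equals 1+a-b for upper {-9, 6}: listed pattern). Exact value: \frac{91}{4}.


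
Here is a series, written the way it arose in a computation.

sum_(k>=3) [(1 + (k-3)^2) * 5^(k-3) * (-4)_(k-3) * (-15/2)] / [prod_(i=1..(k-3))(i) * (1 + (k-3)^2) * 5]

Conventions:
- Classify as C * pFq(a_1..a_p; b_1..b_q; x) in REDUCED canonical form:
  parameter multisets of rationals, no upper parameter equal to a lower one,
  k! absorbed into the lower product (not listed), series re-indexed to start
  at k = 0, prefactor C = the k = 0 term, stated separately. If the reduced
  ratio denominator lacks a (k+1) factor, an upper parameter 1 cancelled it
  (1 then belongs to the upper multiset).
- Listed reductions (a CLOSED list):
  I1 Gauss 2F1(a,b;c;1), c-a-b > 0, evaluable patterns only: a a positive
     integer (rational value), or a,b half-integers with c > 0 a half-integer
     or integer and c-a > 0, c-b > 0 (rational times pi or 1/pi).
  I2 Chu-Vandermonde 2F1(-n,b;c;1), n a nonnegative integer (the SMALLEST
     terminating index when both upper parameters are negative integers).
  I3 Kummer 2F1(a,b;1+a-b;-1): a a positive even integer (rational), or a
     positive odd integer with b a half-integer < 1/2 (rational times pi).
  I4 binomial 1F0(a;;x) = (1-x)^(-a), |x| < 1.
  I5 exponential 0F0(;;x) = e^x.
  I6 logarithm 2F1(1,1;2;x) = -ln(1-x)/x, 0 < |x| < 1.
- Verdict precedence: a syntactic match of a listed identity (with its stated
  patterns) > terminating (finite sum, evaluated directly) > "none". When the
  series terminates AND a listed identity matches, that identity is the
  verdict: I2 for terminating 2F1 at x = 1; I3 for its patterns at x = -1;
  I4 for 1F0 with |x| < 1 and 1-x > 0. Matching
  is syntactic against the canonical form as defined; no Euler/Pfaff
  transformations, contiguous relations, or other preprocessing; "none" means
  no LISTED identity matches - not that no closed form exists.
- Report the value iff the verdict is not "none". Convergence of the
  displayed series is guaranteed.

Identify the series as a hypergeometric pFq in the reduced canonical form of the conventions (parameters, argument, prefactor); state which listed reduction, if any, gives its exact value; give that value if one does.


Classification (C = -3/2): 1F0 with upper {-4}, lower {-}, argument x = 5. Verdict: terminating - upper parameter -4 makes this a finite sum (last index 4), evaluated exactly. Hence: -384.

Structural cue: with t_0 = -3/2, the factor k^2 + 1 cancels (top and bottom), leaving C = -3/2.
Step ratio: r(k) = 5 * (k-4) / [(k+1)] ; factor over Q: parameters, x = 5, and C = -3/2.


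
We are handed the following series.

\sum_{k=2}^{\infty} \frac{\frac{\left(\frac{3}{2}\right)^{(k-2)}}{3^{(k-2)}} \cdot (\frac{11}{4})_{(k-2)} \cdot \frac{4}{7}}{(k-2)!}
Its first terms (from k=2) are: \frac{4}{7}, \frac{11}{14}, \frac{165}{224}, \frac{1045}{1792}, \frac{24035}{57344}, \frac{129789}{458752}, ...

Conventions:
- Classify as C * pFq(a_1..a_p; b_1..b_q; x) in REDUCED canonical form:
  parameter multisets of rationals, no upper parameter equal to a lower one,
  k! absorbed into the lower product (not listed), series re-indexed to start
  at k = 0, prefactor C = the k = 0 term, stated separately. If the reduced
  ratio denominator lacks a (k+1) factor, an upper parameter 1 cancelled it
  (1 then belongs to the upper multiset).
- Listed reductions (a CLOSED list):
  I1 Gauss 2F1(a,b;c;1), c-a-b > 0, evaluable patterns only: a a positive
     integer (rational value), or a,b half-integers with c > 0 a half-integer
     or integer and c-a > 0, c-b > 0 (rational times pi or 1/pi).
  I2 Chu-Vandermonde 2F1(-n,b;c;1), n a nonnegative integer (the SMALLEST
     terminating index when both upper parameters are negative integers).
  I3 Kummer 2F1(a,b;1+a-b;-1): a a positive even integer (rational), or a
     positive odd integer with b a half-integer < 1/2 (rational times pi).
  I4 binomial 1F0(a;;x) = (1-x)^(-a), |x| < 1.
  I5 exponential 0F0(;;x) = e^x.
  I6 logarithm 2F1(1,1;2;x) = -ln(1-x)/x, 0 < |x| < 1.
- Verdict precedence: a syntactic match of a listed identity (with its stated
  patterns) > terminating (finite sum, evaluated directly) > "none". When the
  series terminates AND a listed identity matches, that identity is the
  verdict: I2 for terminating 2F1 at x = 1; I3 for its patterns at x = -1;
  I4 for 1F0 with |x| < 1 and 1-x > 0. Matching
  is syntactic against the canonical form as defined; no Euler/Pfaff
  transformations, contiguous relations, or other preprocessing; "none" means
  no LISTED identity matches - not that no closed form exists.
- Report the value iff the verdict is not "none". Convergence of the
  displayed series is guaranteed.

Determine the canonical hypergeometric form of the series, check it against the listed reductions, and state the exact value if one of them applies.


Key observation: with t_0 = \frac{4}{7}, the two k-th powers (C = 4/7) combine into one argument.
Consecutive-term ratio: r(k) = \frac{1}{2} * (k+\frac{11}{4}) / [(k+1)] - rational in k. x = \frac{1}{2}; t_0 = \frac{4}{7}; negate the roots.

x = \frac{1}{2} here; the reduced form reads 1F0, upper {\frac{11}{4}}, lower {-}, C = \frac{4}{7}. Verdict: binomial (I4) matches (the 1F0 binomial series: exponent -11/4, x = \frac{1}{2}). Hence: \frac{4}{7} \cdot \left(\frac{1}{2}\right)^{-\frac{11}{4}}.


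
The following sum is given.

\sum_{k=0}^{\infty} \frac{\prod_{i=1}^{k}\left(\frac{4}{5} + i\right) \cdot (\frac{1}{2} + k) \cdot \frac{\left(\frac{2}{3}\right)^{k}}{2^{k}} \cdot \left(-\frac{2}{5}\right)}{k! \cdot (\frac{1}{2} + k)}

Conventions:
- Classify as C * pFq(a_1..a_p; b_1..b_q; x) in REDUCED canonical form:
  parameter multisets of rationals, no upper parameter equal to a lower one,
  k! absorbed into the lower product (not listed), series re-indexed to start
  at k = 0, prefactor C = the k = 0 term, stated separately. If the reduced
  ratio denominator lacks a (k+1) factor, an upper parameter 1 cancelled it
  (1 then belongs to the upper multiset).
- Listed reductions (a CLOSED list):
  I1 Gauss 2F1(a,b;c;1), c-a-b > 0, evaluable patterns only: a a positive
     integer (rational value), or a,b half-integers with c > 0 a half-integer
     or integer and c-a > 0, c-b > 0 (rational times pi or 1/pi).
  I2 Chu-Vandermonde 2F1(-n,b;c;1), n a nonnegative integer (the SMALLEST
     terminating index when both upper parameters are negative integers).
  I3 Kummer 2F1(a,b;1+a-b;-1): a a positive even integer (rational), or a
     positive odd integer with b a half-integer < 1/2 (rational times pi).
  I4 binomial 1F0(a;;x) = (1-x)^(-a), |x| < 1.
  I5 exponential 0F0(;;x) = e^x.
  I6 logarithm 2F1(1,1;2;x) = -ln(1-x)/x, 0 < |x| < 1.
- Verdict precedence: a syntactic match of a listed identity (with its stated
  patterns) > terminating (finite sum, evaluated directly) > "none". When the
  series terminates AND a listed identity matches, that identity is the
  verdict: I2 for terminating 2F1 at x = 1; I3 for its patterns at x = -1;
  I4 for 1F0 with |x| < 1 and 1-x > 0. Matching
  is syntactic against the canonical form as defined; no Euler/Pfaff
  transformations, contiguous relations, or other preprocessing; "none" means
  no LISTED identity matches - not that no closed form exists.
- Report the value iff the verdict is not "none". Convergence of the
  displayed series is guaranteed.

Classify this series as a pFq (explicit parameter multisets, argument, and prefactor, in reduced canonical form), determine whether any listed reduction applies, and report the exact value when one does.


x = \frac{1}{3} here; the reduced form reads 1F0, upper {\frac{9}{5}}, lower {-}, C = -\frac{2}{5}. Verdict: the I4 binomial reduction matches (the 1F0 binomial series: exponent -9/5, x = \frac{1}{3}). Exact value: \left(-\frac{2}{5}\right) \cdot \left(\frac{2}{3}\right)^{-\frac{9}{5}}.

Key observation: from the first term -\frac{2}{5}: the factor k + 1/2 cancels (top and bottom), leaving C = -2/5, x = 1/3.
Step ratio: r(k) = \frac{1}{3} * (k+\frac{9}{5}) / [(k+1)] - rational in k, leading ratio \frac{1}{3}; with t_0 = -\frac{2}{5}, classification follows.


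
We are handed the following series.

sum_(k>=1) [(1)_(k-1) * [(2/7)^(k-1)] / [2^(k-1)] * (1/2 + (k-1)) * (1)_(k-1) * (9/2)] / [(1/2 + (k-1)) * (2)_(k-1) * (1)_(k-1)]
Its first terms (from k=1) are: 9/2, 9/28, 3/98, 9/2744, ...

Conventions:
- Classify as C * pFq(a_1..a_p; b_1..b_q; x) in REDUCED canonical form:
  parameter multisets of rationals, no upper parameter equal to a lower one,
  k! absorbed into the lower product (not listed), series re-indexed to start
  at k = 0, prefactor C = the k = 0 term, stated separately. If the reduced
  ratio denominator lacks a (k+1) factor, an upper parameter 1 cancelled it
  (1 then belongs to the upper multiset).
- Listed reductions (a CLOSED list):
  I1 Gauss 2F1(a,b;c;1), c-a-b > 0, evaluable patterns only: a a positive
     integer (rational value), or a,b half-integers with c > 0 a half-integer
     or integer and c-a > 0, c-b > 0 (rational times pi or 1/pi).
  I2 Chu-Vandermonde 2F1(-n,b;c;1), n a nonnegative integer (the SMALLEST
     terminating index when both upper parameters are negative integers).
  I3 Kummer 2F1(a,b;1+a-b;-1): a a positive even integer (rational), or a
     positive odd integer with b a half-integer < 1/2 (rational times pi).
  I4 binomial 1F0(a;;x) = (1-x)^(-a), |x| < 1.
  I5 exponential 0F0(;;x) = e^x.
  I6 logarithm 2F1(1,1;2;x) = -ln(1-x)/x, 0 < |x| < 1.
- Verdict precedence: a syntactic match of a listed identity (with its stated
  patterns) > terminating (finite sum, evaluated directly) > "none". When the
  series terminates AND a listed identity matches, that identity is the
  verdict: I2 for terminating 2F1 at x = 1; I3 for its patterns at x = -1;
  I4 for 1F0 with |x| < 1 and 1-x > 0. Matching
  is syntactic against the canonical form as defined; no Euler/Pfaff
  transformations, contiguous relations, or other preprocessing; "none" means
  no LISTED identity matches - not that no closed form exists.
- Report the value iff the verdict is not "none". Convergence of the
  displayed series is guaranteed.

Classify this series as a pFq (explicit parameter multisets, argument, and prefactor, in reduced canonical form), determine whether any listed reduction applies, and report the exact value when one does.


Classification (C = 9/2): 2F1 with upper {1, 1}, lower {2}, argument x = 1/7. Verdict: the logarithmic series (I6) matches (the logarithm: parameters (1,1;2), x = 1/7). Sum: (-63/2) * ln(6/7).

Key step: t_0 being 9/2, the two k-th powers (prefactor 9/2) combine into one argument.
Ratio: r(k) = (1/7) * (k+1) (k+1) / [(k+2) (k+1)] - poly over poly, x = (1/7) from leading terms; C = 9/2 at k = 0.


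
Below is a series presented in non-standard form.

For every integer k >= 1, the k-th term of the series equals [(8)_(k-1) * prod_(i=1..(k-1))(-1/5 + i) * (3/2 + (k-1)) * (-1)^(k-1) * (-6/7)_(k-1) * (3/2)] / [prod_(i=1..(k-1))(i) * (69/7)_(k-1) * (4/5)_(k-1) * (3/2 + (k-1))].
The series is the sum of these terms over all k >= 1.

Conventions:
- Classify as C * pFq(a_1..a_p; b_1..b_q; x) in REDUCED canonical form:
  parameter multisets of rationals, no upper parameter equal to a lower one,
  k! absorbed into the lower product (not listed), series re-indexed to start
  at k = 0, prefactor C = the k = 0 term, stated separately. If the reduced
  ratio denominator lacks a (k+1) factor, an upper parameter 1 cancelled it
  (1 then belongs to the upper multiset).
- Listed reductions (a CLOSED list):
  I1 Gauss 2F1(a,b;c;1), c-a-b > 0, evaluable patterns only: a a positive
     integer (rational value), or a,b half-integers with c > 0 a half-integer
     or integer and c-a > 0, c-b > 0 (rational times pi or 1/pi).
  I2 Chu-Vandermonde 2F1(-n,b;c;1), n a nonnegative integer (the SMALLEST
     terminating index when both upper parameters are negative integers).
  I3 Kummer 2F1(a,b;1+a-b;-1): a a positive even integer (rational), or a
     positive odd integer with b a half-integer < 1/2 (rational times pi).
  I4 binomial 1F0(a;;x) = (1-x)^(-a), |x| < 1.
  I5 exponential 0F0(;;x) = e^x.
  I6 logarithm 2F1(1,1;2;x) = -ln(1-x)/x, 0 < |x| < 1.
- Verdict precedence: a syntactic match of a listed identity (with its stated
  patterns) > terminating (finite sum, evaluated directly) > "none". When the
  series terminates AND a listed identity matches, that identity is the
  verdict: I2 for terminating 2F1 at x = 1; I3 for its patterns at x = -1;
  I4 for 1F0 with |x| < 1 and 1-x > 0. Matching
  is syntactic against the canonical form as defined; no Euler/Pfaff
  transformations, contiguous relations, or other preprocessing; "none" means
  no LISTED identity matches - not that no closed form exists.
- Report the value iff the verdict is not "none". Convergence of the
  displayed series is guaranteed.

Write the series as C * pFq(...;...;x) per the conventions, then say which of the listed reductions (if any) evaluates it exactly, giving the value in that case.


This is 3/2 * 2F1(-6/7, 8; 69/7; -1) in reduced canonical form. Verdict: Kummer's theorem (I3) applies (x = -1; c = 69/7 equals 1+a-b for upper {-6/7, 8}: listed pattern). Its exact value is 41943/16807.

Key step: x = (-1) and the running product (C = 3/2) telescopes to a rising factorial.
Consecutive-term ratio: r(k) = (-1) * (k-6/7) (k+8) / [(k+69/7) (k+1)] - rational in k, leading ratio (-1); with t_0 = 3/2, classification follows.


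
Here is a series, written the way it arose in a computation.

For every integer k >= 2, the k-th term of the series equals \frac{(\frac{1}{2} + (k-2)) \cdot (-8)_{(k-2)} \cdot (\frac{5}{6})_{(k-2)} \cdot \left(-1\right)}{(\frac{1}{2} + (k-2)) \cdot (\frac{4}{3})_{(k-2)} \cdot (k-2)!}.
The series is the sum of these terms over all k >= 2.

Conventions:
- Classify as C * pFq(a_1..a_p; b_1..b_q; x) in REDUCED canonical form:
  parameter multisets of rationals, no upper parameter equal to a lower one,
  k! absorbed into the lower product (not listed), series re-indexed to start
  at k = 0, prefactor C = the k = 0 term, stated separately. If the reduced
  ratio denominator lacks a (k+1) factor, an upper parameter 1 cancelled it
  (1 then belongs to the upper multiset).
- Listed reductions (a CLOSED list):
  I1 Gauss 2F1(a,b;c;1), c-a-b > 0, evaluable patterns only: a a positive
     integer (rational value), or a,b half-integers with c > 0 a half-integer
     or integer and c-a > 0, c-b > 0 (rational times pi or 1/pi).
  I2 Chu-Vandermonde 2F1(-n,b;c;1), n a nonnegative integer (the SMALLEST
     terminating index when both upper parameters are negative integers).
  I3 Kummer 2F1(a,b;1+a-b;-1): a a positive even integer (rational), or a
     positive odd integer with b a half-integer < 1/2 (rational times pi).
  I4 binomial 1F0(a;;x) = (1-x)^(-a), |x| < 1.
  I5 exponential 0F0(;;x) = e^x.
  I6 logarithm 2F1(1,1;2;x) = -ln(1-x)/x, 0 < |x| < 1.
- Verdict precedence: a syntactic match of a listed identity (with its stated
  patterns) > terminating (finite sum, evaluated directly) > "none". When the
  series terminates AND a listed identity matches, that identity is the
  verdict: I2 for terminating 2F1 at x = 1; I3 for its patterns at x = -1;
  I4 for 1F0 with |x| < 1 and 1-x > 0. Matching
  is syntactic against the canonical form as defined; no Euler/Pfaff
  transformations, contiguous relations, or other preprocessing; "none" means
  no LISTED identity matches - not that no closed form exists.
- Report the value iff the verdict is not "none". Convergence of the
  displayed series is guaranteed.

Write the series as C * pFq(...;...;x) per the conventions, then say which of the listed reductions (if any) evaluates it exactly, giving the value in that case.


The series (x = 1) is 2F1: upper {-8, \frac{5}{6}}, lower {\frac{4}{3}}, prefactor -1. Verdict: Chu-Vandermonde (I2) fires (terminating 2F1 at x = 1 with n = 8, b = 5/6, c = \frac{4}{3}). Exact value: -\frac{531441}{6225920}.

Structural cue: x = 1 and k + 1/2 divides numerator and denominator alike; C = -1, x = 1 after cancelling.
Ratio: r(k) = 1 * (k-8) (k+\frac{5}{6}) / [(k+\frac{4}{3}) (k+1)] ; factor over Q: parameters, x = 1, and C = -1.


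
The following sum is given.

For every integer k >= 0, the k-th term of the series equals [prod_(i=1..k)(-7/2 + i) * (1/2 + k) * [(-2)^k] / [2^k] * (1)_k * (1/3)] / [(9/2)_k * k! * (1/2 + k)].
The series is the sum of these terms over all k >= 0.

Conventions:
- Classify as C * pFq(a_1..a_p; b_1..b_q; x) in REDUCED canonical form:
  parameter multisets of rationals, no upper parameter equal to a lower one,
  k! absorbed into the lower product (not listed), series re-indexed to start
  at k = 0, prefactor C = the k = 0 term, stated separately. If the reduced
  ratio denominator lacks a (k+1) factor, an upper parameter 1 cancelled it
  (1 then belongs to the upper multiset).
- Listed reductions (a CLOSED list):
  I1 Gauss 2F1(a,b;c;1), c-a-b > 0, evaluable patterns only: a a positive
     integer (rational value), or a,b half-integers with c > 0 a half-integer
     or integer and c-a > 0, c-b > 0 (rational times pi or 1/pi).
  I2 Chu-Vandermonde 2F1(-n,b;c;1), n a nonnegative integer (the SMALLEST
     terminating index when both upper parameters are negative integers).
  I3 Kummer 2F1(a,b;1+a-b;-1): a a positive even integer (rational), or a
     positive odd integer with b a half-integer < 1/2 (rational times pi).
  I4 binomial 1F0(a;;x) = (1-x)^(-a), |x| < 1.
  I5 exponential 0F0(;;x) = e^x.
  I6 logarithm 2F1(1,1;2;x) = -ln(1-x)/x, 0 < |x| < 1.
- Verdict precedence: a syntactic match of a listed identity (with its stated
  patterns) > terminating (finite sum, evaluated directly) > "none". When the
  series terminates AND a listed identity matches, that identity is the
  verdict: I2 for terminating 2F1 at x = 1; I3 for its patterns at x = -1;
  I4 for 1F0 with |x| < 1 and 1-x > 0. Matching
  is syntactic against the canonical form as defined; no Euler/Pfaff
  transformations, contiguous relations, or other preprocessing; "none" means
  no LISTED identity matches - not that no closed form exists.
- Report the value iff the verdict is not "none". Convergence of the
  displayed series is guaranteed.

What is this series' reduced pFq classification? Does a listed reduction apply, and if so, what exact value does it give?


x = -1 here; the reduced form reads 2F1, upper {-5/2, 1}, lower {9/2}, C = 1/3. Verdict: the Kummer evaluation I3 fires (x = -1; c = 9/2 equals 1+a-b for upper {-5/2, 1}: listed pattern). Sum: (35/192) * pi.

First insight: t_0 = 1/3 here, and striking the common factor k + 1/2 reduces the term (C = 1/3, x = -1).
Term ratio: r(k) = (-1) * (k-5/2) (k+1) / [(k+9/2) (k+1)] - poly over poly, x = (-1) from leading terms; C = 1/3 at k = 0.


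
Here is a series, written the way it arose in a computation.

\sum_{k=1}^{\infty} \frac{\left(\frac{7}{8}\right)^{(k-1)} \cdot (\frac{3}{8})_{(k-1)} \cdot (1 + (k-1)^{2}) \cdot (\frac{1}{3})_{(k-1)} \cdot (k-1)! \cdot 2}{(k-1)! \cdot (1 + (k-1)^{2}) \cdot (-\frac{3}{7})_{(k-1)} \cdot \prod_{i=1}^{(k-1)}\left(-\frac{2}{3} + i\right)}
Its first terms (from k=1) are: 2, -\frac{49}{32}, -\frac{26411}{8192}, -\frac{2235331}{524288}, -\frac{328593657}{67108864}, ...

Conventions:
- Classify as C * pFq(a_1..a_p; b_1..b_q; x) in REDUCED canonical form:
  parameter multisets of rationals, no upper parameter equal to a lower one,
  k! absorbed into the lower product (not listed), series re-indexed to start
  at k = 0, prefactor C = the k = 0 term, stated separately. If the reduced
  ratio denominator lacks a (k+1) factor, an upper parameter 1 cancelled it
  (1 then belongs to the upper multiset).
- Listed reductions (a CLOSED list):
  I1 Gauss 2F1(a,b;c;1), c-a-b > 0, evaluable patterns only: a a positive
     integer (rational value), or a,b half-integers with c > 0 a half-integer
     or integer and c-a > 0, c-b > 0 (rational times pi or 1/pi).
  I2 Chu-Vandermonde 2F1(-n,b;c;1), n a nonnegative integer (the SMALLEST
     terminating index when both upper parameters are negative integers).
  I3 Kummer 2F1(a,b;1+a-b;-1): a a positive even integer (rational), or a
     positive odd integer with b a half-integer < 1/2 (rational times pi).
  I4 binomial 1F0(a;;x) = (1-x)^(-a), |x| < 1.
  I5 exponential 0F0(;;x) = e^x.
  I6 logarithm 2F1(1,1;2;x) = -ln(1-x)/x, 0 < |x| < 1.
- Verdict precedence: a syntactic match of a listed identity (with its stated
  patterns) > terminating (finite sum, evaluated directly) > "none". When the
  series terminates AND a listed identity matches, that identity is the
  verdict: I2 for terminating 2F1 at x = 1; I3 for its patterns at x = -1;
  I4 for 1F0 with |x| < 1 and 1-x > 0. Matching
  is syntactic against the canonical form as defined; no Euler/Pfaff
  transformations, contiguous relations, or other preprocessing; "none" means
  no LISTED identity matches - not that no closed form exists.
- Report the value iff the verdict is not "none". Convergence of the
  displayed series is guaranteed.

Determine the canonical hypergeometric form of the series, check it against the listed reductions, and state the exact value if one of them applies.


At argument \frac{7}{8}: a 2F1 with upper {\frac{3}{8}, 1}, lower {-\frac{3}{7}}, scaled by C = 2. Verdict: none (x = \frac{7}{8}): each listed identity misses the multisets {\frac{3}{8}, 1} ; {-\frac{3}{7}}.

Key observation: t_0 being 2, striking the common factor k^2 + 1 reduces the term (C = 2, x = 7/8).
Consecutive-term ratio: r(k) = \frac{7}{8} * (k+\frac{3}{8}) (k+1) / [(k-\frac{3}{7}) (k+1)] - rational in k, leading ratio \frac{7}{8}; with t_0 = 2, classification follows.
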